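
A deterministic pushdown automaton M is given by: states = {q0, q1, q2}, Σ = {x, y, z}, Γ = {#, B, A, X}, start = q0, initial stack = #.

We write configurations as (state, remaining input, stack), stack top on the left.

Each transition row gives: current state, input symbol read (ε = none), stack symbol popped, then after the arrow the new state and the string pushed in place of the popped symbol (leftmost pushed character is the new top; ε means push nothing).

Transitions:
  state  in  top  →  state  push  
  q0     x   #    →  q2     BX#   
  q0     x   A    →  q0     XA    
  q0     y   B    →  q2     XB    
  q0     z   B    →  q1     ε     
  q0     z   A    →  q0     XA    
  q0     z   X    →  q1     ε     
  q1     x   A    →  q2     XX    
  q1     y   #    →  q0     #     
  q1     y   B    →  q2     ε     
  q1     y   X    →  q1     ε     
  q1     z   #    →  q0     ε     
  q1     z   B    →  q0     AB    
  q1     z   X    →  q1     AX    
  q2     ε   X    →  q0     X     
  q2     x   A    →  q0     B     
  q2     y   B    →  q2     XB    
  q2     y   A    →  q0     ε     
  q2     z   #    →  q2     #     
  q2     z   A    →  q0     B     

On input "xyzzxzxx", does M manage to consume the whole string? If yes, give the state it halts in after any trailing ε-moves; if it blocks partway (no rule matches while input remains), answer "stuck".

(q0, xyzzxzxx, #) ⊢ (q2, yzzxzxx, BX#) ⊢ (q2, zzxzxx, XBX#) ⊢ (q0, zzxzxx, XBX#) ⊢ (q1, zxzxx, BX#) ⊢ (q0, xzxx, ABX#) ⊢ (q0, zxx, XABX#) ⊢ (q1, xx, ABX#) ⊢ (q2, x, XXBX#) ⊢ (q0, x, XXBX#)
No transition for (q0, x, top X); M blocks with input x remaining.

stuck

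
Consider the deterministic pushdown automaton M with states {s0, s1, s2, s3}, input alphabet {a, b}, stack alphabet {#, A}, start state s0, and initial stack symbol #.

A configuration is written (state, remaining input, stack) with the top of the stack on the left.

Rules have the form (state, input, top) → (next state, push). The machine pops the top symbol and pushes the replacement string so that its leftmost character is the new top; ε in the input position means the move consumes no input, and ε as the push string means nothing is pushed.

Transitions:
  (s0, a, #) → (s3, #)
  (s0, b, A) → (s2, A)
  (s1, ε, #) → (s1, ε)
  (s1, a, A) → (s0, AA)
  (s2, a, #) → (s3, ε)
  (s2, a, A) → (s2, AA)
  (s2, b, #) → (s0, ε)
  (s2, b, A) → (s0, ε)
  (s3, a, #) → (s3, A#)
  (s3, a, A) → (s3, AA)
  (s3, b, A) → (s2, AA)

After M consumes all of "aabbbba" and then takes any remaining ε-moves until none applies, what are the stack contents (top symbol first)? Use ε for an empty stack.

#

(s0, aabbbba, #) ⊢ (s3, abbbba, #) ⊢ (s3, bbbba, A#) ⊢ (s2, bbba, AA#) ⊢ (s0, bba, A#) ⊢ (s2, ba, A#) ⊢ (s0, a, #) ⊢ (s3, ε, #)
All input consumed in state s3 with stack #.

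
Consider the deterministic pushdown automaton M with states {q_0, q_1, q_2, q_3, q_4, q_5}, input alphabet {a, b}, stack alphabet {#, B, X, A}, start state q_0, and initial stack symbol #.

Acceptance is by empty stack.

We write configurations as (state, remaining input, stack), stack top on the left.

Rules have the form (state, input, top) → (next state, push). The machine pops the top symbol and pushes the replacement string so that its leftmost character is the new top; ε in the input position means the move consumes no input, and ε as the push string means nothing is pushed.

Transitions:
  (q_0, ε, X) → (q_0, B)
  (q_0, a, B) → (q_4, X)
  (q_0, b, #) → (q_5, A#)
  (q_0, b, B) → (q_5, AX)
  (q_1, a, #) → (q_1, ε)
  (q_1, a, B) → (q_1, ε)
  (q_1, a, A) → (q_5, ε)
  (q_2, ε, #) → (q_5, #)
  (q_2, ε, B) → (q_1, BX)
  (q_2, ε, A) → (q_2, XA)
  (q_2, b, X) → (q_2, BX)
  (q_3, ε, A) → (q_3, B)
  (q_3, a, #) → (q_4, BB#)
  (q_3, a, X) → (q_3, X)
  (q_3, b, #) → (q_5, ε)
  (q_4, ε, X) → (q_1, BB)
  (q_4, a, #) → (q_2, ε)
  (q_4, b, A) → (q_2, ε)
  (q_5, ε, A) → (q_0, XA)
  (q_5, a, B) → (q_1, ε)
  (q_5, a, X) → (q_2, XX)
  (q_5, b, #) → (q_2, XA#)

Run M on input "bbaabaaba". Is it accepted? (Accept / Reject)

Reject

(q_0, bbaabaaba, #)
  read b, top #: go to q_5, push A# → (q_5, baabaaba, A#)
  ε-move, top A: go to q_0, push XA → (q_0, baabaaba, XA#)
  ε-move, top X: go to q_0, push B → (q_0, baabaaba, BA#)
  read b, top B: go to q_5, push AX → (q_5, aabaaba, AXA#)
  ε-move, top A: go to q_0, push XA → (q_0, aabaaba, XAXA#)
  ε-move, top X: go to q_0, push B → (q_0, aabaaba, BAXA#)
  read a, top B: go to q_4, push X → (q_4, abaaba, XAXA#)
  ε-move, top X: go to q_1, push BB → (q_1, abaaba, BBAXA#)
  read a, top B: go to q_1, push ε → (q_1, baaba, BAXA#)
No transition applies at (q_1, baaba, BAXA#); input not fully consumed.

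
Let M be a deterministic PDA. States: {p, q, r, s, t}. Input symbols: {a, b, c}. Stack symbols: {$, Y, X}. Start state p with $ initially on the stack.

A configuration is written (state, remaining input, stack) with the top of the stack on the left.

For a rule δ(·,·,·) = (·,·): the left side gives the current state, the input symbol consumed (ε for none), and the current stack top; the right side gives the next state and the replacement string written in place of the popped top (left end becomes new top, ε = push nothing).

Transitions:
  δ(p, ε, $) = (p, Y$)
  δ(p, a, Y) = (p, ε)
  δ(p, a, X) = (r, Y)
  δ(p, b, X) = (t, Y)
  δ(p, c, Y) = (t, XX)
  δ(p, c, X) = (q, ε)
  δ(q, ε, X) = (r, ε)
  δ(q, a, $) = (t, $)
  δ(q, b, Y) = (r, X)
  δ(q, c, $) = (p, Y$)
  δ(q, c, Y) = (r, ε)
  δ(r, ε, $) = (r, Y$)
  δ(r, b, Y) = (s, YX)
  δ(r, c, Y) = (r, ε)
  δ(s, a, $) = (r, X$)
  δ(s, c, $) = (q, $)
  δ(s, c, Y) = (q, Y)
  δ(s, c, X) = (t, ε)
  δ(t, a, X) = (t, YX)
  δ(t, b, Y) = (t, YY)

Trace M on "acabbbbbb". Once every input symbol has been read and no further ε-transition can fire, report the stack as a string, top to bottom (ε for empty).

YYYYYYYXX$

(p, acabbbbbb, $)
  ε-move, top $: go to p, push Y$ → (p, acabbbbbb, Y$)
  read a, top Y: go to p, push ε → (p, cabbbbbb, $)
  ε-move, top $: go to p, push Y$ → (p, cabbbbbb, Y$)
  read c, top Y: go to t, push XX → (t, abbbbbb, XX$)
  read a, top X: go to t, push YX → (t, bbbbbb, YXX$)
  read b, top Y: go to t, push YY → (t, bbbbb, YYXX$)
  read b, top Y: go to t, push YY → (t, bbbb, YYYXX$)
  read b, top Y: go to t, push YY → (t, bbb, YYYYXX$)
  read b, top Y: go to t, push YY → (t, bb, YYYYYXX$)
  read b, top Y: go to t, push YY → (t, b, YYYYYYXX$)
  read b, top Y: go to t, push YY → (t, ε, YYYYYYYXX$)
All input consumed in state t with stack YYYYYYYXX$.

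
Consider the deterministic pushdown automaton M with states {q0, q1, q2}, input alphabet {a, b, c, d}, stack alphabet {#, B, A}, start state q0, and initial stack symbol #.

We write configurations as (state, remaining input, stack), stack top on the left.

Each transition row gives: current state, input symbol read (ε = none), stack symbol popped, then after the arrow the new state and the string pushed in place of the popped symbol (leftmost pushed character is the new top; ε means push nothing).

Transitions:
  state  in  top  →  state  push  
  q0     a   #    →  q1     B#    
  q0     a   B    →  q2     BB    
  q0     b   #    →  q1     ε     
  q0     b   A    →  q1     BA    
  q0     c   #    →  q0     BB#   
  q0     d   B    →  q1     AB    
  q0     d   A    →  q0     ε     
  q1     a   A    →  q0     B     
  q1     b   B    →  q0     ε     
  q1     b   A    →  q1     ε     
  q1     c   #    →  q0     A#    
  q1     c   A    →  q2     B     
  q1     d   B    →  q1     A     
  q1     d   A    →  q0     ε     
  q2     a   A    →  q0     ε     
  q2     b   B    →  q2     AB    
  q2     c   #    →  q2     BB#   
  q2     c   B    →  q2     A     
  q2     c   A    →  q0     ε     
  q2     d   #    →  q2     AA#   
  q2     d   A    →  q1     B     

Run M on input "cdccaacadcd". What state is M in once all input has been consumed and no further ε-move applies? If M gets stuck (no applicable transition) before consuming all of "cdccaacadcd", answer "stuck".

(q0, cdccaacadcd, #) ⊢ (q0, dccaacadcd, BB#) ⊢ (q1, ccaacadcd, ABB#) ⊢ (q2, caacadcd, BBB#) ⊢ (q2, aacadcd, ABB#) ⊢ (q0, acadcd, BB#) ⊢ (q2, cadcd, BBB#) ⊢ (q2, adcd, ABB#) ⊢ (q0, dcd, BB#) ⊢ (q1, cd, ABB#) ⊢ (q2, d, BBB#)
No transition for (q2, d, top B); M blocks with input d remaining.

stuck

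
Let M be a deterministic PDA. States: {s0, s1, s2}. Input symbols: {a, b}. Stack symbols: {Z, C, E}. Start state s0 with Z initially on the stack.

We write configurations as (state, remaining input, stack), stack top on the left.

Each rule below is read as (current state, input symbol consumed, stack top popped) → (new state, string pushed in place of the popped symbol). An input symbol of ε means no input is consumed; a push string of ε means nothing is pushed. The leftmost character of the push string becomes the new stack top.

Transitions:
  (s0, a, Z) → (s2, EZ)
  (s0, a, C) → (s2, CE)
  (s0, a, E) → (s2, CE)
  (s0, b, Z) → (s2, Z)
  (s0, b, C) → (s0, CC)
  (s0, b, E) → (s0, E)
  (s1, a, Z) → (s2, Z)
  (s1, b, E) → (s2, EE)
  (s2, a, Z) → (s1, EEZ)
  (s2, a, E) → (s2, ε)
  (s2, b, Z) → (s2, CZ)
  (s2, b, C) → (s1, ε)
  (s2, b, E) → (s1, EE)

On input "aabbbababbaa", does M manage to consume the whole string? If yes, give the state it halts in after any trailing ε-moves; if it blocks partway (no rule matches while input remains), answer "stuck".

(s0, aabbbababbaa, Z) ⊢ (s2, abbbababbaa, EZ) ⊢ (s2, bbbababbaa, Z) ⊢ (s2, bbababbaa, CZ) ⊢ (s1, bababbaa, Z)
No transition for (s1, b, top Z); M blocks with input bababbaa remaining.

stuck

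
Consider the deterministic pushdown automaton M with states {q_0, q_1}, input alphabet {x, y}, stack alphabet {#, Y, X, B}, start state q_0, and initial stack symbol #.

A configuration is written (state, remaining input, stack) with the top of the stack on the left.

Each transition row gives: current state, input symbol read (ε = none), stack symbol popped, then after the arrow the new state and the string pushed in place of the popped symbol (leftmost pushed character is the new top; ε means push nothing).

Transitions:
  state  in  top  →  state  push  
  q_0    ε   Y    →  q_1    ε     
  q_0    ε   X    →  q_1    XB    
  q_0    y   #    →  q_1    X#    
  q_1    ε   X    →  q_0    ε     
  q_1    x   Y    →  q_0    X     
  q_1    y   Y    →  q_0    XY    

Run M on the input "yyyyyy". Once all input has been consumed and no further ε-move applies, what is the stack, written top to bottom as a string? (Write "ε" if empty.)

#

(q_0, yyyyyy, #) ⊢ (q_1, yyyyy, X#) ⊢ (q_0, yyyyy, #) ⊢ (q_1, yyyy, X#) ⊢ (q_0, yyyy, #) ⊢ (q_1, yyy, X#) ⊢ (q_0, yyy, #) ⊢ (q_1, yy, X#) ⊢ (q_0, yy, #) ⊢ (q_1, y, X#) ⊢ (q_0, y, #) ⊢ (q_1, ε, X#) ⊢ (q_0, ε, #)
All input consumed in state q_0 with stack #.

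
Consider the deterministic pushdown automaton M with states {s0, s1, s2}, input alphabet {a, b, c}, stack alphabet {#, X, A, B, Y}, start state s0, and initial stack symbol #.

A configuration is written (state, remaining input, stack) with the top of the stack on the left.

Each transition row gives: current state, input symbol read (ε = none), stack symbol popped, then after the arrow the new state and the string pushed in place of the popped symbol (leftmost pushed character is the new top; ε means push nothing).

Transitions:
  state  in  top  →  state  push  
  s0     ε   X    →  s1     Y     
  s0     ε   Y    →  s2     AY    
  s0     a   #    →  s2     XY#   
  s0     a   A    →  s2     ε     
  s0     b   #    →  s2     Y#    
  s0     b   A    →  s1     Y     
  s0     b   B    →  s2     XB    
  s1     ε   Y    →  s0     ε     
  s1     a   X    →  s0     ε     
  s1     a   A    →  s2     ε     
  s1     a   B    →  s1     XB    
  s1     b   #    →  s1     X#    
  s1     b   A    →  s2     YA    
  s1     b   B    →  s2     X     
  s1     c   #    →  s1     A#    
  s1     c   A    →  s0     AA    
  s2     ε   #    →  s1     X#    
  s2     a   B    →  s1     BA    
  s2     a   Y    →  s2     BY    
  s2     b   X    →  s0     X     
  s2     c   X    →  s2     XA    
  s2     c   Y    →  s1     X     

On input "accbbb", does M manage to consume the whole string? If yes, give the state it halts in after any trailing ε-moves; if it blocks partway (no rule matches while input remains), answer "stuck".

s2

(s0, accbbb, #)
  read a, top #: go to s2, push XY# → (s2, ccbbb, XY#)
  read c, top X: go to s2, push XA → (s2, cbbb, XAY#)
  read c, top X: go to s2, push XA → (s2, bbb, XAAY#)
  read b, top X: go to s0, push X → (s0, bb, XAAY#)
  ε-move, top X: go to s1, push Y → (s1, bb, YAAY#)
  ε-move, top Y: go to s0, push ε → (s0, bb, AAY#)
  read b, top A: go to s1, push Y → (s1, b, YAY#)
  ε-move, top Y: go to s0, push ε → (s0, b, AY#)
  read b, top A: go to s1, push Y → (s1, ε, YY#)
  ε-move, top Y: go to s0, push ε → (s0, ε, Y#)
  ε-move, top Y: go to s2, push AY → (s2, ε, AY#)
All input consumed; M is in state s2.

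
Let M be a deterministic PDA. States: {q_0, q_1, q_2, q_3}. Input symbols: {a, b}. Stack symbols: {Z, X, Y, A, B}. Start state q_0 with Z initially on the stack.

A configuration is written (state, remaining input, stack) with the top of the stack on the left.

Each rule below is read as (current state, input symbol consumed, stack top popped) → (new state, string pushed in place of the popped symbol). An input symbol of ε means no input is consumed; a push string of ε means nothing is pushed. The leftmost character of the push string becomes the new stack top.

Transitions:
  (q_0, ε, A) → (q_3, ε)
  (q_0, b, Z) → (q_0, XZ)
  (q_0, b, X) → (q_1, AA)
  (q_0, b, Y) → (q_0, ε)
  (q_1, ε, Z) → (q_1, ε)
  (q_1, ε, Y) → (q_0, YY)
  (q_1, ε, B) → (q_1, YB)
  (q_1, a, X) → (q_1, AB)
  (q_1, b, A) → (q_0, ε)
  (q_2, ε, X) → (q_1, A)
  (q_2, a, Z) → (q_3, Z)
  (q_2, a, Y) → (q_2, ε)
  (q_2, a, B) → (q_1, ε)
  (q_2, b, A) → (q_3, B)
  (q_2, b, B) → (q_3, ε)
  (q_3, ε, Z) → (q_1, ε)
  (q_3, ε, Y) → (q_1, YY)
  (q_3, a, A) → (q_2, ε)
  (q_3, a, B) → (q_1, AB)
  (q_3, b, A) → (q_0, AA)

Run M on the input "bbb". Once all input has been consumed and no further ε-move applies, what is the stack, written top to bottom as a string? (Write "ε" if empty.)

ε

(q_0, bbb, Z)
  read b, top Z: go to q_0, push XZ → (q_0, bb, XZ)
  read b, top X: go to q_1, push AA → (q_1, b, AAZ)
  read b, top A: go to q_0, push ε → (q_0, ε, AZ)
  ε-move, top A: go to q_3, push ε → (q_3, ε, Z)
  ε-move, top Z: go to q_1, push ε → (q_1, ε, ε)
All input consumed in state q_1 with stack ε.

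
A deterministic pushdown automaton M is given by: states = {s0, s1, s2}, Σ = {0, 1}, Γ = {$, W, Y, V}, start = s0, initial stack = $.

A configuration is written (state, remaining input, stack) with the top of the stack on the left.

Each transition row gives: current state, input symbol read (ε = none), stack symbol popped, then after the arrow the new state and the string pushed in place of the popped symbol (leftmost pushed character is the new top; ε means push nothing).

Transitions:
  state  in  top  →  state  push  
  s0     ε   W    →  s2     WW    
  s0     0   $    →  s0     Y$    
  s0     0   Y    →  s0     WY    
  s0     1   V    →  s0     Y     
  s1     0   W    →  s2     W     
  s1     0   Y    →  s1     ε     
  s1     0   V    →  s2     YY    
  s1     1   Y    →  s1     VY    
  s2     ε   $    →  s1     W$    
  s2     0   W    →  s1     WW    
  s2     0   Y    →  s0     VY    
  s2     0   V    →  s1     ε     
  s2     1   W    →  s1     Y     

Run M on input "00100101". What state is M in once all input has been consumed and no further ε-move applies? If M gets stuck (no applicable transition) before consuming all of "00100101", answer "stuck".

(s0, 00100101, $)
  read 0, top $: go to s0, push Y$ → (s0, 0100101, Y$)
  read 0, top Y: go to s0, push WY → (s0, 100101, WY$)
  ε-move, top W: go to s2, push WW → (s2, 100101, WWY$)
  read 1, top W: go to s1, push Y → (s1, 00101, YWY$)
  read 0, top Y: go to s1, push ε → (s1, 0101, WY$)
  read 0, top W: go to s2, push W → (s2, 101, WY$)
  read 1, top W: go to s1, push Y → (s1, 01, YY$)
  read 0, top Y: go to s1, push ε → (s1, 1, Y$)
  read 1, top Y: go to s1, push VY → (s1, ε, VY$)
All input consumed; M is in state s1.

s1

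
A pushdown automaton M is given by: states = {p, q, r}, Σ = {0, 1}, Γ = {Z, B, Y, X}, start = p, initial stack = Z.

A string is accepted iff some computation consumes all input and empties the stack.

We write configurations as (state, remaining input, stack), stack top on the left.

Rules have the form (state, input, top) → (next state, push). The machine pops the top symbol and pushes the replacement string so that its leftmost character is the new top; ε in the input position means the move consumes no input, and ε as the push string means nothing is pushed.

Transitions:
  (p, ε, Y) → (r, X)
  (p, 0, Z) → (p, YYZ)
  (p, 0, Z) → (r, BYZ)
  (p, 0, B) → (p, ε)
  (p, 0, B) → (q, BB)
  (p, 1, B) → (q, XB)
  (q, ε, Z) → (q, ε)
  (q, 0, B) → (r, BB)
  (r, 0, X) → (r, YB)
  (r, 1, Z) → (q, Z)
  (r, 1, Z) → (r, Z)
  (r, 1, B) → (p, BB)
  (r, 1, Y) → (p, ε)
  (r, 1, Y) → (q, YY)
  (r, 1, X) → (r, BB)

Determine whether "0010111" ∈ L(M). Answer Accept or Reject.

Reject

No computation consumes all input and empties the stack.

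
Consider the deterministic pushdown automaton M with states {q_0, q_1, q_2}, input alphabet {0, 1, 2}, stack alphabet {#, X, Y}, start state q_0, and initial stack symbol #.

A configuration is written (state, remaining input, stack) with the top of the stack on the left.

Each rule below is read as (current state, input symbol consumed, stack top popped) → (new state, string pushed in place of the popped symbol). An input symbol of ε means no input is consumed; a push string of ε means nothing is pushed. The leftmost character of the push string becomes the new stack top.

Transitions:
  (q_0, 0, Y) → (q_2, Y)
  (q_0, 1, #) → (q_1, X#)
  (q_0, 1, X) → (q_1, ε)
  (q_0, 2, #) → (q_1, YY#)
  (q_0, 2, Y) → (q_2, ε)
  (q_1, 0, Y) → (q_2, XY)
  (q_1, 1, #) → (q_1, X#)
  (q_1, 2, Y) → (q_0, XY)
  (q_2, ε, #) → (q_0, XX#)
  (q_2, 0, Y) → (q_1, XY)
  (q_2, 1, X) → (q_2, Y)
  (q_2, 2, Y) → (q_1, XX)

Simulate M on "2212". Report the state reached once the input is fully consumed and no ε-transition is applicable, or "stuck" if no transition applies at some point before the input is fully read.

q_0

(q_0, 2212, #) ⊢ (q_1, 212, YY#) ⊢ (q_0, 12, XYY#) ⊢ (q_1, 2, YY#) ⊢ (q_0, ε, XYY#)
All input consumed; M is in state q_0.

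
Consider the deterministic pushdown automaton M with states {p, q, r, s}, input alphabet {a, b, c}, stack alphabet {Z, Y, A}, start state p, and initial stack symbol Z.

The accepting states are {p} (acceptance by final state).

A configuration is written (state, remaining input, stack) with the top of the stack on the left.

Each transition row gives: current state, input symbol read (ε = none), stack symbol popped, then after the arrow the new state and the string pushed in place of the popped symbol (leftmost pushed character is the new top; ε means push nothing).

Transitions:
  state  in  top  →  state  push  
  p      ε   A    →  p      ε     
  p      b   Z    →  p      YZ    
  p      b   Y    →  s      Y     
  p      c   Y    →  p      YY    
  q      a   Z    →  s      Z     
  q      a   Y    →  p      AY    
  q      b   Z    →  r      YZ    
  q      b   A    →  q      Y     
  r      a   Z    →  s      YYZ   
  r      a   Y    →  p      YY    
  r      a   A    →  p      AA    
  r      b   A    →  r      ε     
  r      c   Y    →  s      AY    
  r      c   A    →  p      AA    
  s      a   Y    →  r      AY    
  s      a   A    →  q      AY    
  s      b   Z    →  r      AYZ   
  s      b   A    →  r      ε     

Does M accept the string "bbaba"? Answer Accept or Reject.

(p, bbaba, Z)
  read b, top Z: go to p, push YZ → (p, baba, YZ)
  read b, top Y: go to s, push Y → (s, aba, YZ)
  read a, top Y: go to r, push AY → (r, ba, AYZ)
  read b, top A: go to r, push ε → (r, a, YZ)
  read a, top Y: go to p, push YY → (p, ε, YYZ)
All input consumed; state p ∈ F.

Accept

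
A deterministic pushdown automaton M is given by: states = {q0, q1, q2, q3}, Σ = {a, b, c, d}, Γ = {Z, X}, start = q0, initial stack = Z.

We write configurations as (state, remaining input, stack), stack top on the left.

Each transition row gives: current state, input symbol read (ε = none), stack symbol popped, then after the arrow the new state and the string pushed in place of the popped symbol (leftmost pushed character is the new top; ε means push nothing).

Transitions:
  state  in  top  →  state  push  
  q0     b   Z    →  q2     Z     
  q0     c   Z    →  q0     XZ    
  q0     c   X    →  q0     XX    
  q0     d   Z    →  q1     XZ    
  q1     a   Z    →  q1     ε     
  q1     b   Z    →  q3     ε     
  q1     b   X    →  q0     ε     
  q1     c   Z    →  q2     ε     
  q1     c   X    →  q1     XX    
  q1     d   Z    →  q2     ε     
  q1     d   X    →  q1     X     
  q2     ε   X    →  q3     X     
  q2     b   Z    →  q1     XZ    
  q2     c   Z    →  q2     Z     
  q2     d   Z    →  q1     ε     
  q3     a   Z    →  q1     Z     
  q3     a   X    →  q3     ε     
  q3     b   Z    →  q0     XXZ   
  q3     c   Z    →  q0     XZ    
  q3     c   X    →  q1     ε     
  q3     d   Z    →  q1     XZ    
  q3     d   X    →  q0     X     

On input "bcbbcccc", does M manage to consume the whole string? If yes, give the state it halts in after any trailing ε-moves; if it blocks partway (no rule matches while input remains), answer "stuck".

q0

(q0, bcbbcccc, Z) ⊢ (q2, cbbcccc, Z) ⊢ (q2, bbcccc, Z) ⊢ (q1, bcccc, XZ) ⊢ (q0, cccc, Z) ⊢ (q0, ccc, XZ) ⊢ (q0, cc, XXZ) ⊢ (q0, c, XXXZ) ⊢ (q0, ε, XXXXZ)
All input consumed; M is in state q0.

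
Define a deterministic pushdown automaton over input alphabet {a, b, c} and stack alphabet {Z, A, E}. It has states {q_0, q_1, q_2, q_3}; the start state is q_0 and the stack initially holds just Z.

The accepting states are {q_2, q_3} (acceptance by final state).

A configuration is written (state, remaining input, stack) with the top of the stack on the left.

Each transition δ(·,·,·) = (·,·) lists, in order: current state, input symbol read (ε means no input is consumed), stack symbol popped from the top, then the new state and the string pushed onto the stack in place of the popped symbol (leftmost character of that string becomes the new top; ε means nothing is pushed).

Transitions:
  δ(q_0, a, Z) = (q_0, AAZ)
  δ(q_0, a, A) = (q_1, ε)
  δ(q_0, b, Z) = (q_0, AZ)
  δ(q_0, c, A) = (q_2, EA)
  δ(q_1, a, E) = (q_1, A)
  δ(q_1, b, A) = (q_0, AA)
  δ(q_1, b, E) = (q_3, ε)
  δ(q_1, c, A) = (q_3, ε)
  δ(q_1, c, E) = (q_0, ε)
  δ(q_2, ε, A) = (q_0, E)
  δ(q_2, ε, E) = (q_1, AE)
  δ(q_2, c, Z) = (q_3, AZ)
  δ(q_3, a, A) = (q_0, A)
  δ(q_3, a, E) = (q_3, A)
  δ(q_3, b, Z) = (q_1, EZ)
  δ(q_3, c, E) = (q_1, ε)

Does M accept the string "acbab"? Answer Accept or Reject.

Reject

(q_0, acbab, Z)
  read a, top Z: go to q_0, push AAZ → (q_0, cbab, AAZ)
  read c, top A: go to q_2, push EA → (q_2, bab, EAAZ)
  ε-move, top E: go to q_1, push AE → (q_1, bab, AEAAZ)
  read b, top A: go to q_0, push AA → (q_0, ab, AAEAAZ)
  read a, top A: go to q_1, push ε → (q_1, b, AEAAZ)
  read b, top A: go to q_0, push AA → (q_0, ε, AAEAAZ)
All input consumed; state q_0 ∉ F and no further ε-move applies.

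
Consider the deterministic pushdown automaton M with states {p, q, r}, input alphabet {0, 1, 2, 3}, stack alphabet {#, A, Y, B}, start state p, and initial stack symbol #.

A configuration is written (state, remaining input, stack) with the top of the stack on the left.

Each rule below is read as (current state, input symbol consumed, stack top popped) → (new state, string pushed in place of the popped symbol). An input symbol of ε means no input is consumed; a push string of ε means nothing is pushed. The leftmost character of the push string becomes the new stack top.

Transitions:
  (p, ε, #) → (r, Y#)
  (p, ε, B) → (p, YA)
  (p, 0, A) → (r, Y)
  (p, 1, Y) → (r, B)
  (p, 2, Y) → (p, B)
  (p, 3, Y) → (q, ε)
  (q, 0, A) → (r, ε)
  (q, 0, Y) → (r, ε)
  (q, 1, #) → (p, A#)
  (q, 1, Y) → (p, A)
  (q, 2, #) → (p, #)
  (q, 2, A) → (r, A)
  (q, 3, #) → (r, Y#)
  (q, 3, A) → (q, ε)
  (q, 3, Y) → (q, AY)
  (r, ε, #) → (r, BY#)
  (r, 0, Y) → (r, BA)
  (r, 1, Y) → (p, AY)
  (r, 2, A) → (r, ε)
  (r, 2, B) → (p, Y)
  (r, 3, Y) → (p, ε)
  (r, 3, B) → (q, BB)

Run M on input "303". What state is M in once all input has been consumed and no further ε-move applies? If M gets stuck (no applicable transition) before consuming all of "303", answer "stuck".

q

(p, 303, #)
  ε-move, top #: go to r, push Y# → (r, 303, Y#)
  read 3, top Y: go to p, push ε → (p, 03, #)
  ε-move, top #: go to r, push Y# → (r, 03, Y#)
  read 0, top Y: go to r, push BA → (r, 3, BA#)
  read 3, top B: go to q, push BB → (q, ε, BBA#)
All input consumed; M is in state q.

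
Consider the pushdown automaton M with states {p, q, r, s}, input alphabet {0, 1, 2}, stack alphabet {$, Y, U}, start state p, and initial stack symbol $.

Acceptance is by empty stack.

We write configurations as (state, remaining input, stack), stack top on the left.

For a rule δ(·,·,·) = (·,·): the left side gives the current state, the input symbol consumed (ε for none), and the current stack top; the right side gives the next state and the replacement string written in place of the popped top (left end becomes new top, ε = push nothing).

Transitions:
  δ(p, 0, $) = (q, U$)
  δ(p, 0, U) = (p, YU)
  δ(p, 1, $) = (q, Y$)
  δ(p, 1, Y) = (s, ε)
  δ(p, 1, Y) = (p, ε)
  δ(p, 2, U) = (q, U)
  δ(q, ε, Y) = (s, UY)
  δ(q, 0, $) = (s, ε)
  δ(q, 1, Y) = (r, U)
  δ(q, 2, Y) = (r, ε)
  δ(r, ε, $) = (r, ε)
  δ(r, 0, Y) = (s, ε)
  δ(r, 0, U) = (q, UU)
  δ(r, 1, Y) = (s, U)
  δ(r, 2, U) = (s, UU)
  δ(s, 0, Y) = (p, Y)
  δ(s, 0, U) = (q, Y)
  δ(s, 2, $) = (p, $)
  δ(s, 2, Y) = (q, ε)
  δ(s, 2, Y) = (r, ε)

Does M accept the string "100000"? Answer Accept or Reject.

Reject

No computation consumes all input and empties the stack.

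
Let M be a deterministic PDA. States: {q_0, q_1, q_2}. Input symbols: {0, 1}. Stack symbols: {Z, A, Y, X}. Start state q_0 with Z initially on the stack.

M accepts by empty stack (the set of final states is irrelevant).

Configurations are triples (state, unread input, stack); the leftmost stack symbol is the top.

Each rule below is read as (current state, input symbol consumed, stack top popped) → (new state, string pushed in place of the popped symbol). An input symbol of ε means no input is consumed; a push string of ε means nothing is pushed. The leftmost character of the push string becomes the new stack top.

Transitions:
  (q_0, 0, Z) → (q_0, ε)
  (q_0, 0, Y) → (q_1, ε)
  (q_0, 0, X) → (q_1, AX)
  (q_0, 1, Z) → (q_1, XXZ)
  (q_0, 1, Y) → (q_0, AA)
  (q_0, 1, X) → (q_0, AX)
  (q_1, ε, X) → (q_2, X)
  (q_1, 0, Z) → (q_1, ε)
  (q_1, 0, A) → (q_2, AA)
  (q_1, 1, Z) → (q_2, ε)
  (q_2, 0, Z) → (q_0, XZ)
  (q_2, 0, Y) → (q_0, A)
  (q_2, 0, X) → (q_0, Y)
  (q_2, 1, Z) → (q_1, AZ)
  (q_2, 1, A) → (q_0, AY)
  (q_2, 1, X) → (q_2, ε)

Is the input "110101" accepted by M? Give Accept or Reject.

(q_0, 110101, Z)
  read 1, top Z: go to q_1, push XXZ → (q_1, 10101, XXZ)
  ε-move, top X: go to q_2, push X → (q_2, 10101, XXZ)
  read 1, top X: go to q_2, push ε → (q_2, 0101, XZ)
  read 0, top X: go to q_0, push Y → (q_0, 101, YZ)
  read 1, top Y: go to q_0, push AA → (q_0, 01, AAZ)
No transition applies at (q_0, 01, AAZ); input not fully consumed.

Reject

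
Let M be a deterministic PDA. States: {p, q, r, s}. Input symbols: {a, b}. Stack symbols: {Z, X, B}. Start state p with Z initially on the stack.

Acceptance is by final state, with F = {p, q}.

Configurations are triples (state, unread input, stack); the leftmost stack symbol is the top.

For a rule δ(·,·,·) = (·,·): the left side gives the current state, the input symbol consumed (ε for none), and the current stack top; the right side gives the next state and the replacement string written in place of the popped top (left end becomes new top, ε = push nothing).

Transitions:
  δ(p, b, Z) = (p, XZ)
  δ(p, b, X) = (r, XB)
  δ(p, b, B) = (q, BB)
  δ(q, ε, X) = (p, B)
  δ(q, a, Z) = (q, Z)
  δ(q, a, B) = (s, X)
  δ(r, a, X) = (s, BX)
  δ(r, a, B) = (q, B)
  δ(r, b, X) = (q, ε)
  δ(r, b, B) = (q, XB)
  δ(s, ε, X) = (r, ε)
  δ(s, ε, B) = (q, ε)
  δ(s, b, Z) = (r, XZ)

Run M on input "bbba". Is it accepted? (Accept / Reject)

(p, bbba, Z)
  read b, top Z: go to p, push XZ → (p, bba, XZ)
  read b, top X: go to r, push XB → (r, ba, XBZ)
  read b, top X: go to q, push ε → (q, a, BZ)
  read a, top B: go to s, push X → (s, ε, XZ)
  ε-move, top X: go to r, push ε → (r, ε, Z)
All input consumed; state r ∉ F and no further ε-move applies.

Reject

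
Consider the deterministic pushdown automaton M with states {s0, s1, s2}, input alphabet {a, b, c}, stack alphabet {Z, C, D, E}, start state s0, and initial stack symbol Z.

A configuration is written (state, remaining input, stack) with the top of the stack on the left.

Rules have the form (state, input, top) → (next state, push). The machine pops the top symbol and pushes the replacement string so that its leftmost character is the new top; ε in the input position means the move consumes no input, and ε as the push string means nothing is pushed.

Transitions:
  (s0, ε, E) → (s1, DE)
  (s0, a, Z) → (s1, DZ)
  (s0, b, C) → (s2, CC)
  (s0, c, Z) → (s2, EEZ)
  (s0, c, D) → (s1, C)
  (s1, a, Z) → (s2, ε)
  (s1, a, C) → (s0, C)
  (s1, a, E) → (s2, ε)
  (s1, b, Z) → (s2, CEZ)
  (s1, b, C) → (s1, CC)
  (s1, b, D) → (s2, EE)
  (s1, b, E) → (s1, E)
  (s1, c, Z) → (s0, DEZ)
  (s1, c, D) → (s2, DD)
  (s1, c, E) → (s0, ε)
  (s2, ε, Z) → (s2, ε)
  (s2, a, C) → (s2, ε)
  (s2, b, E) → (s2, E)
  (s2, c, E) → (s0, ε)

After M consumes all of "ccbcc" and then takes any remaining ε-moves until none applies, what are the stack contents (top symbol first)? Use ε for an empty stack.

DDEEZ

(s0, ccbcc, Z)
  read c, top Z: go to s2, push EEZ → (s2, cbcc, EEZ)
  read c, top E: go to s0, push ε → (s0, bcc, EZ)
  ε-move, top E: go to s1, push DE → (s1, bcc, DEZ)
  read b, top D: go to s2, push EE → (s2, cc, EEEZ)
  read c, top E: go to s0, push ε → (s0, c, EEZ)
  ε-move, top E: go to s1, push DE → (s1, c, DEEZ)
  read c, top D: go to s2, push DD → (s2, ε, DDEEZ)
All input consumed in state s2 with stack DDEEZ.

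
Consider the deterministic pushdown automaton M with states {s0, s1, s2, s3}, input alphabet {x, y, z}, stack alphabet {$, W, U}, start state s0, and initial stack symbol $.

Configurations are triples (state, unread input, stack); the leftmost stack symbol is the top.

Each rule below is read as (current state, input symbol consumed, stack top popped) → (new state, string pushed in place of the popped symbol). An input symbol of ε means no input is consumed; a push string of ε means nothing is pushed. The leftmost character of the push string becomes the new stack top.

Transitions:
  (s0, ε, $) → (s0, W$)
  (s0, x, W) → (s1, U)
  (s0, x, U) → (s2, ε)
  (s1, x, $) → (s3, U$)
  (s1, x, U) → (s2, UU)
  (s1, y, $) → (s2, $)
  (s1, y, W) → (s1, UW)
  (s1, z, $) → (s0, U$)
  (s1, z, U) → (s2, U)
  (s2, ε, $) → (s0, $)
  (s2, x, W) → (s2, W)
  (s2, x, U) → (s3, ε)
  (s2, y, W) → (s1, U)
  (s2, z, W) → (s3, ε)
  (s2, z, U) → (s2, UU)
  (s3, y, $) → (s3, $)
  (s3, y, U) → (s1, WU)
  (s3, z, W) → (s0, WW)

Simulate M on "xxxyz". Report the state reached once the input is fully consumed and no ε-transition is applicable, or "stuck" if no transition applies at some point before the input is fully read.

stuck

(s0, xxxyz, $)
  ε-move, top $: go to s0, push W$ → (s0, xxxyz, W$)
  read x, top W: go to s1, push U → (s1, xxyz, U$)
  read x, top U: go to s2, push UU → (s2, xyz, UU$)
  read x, top U: go to s3, push ε → (s3, yz, U$)
  read y, top U: go to s1, push WU → (s1, z, WU$)
No transition for (s1, z, top W); M blocks with input z remaining.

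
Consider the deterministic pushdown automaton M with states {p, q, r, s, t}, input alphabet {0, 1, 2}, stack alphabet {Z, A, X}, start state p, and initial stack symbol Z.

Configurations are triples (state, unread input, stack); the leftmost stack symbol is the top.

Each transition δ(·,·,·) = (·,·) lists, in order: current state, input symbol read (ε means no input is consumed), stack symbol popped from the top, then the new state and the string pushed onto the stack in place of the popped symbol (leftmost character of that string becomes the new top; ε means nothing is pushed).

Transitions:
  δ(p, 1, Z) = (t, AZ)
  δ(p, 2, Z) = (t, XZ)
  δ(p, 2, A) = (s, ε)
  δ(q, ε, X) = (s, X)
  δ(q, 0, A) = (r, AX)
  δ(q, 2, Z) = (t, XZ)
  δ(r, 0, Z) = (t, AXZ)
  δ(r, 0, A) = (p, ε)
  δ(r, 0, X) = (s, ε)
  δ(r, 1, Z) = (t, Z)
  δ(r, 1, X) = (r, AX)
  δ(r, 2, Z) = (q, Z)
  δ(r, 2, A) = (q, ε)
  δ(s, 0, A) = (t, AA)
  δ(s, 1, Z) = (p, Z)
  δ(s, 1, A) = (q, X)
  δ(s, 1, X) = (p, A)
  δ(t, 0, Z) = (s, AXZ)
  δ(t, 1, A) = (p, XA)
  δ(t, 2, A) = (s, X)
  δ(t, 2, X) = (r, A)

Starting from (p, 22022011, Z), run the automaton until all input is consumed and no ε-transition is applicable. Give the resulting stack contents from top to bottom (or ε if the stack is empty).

(p, 22022011, Z) ⊢ (t, 2022011, XZ) ⊢ (r, 022011, AZ) ⊢ (p, 22011, Z) ⊢ (t, 2011, XZ) ⊢ (r, 011, AZ) ⊢ (p, 11, Z) ⊢ (t, 1, AZ) ⊢ (p, ε, XAZ)
All input consumed in state p with stack XAZ.

XAZ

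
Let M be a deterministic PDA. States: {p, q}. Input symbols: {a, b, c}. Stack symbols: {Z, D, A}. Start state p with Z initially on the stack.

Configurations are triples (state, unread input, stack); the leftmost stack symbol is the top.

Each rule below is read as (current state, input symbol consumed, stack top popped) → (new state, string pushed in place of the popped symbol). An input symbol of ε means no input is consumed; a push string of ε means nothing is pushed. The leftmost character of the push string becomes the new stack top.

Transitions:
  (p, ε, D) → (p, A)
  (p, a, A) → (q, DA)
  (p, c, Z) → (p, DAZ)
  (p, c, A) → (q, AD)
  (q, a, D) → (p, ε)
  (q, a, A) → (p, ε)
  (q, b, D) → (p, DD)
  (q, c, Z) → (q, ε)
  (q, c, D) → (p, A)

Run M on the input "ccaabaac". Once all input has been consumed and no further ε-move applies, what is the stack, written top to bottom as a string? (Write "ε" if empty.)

(p, ccaabaac, Z)
  read c, top Z: go to p, push DAZ → (p, caabaac, DAZ)
  ε-move, top D: go to p, push A → (p, caabaac, AAZ)
  read c, top A: go to q, push AD → (q, aabaac, ADAZ)
  read a, top A: go to p, push ε → (p, abaac, DAZ)
  ε-move, top D: go to p, push A → (p, abaac, AAZ)
  read a, top A: go to q, push DA → (q, baac, DAAZ)
  read b, top D: go to p, push DD → (p, aac, DDAAZ)
  ε-move, top D: go to p, push A → (p, aac, ADAAZ)
  read a, top A: go to q, push DA → (q, ac, DADAAZ)
  read a, top D: go to p, push ε → (p, c, ADAAZ)
  read c, top A: go to q, push AD → (q, ε, ADDAAZ)
All input consumed in state q with stack ADDAAZ.

ADDAAZ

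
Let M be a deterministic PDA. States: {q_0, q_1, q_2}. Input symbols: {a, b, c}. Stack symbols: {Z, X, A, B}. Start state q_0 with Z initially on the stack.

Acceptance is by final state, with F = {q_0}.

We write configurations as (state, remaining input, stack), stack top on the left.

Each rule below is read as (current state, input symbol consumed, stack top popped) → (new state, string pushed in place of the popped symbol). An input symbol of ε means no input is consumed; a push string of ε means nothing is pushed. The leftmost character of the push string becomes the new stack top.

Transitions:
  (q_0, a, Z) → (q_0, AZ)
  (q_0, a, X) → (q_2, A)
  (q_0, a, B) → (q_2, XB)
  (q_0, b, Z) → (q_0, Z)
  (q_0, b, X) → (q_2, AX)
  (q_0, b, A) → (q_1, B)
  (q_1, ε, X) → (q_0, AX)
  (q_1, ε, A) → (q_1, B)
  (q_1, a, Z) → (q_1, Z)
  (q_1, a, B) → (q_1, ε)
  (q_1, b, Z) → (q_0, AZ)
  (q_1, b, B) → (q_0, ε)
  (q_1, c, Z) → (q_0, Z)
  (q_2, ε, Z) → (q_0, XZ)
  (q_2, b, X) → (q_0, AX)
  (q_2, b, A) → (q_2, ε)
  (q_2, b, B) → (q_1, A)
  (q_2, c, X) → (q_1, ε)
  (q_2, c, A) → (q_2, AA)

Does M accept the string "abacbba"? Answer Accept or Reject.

(q_0, abacbba, Z)
  read a, top Z: go to q_0, push AZ → (q_0, bacbba, AZ)
  read b, top A: go to q_1, push B → (q_1, acbba, BZ)
  read a, top B: go to q_1, push ε → (q_1, cbba, Z)
  read c, top Z: go to q_0, push Z → (q_0, bba, Z)
  read b, top Z: go to q_0, push Z → (q_0, ba, Z)
  read b, top Z: go to q_0, push Z → (q_0, a, Z)
  read a, top Z: go to q_0, push AZ → (q_0, ε, AZ)
All input consumed; state q_0 ∈ F.

Accept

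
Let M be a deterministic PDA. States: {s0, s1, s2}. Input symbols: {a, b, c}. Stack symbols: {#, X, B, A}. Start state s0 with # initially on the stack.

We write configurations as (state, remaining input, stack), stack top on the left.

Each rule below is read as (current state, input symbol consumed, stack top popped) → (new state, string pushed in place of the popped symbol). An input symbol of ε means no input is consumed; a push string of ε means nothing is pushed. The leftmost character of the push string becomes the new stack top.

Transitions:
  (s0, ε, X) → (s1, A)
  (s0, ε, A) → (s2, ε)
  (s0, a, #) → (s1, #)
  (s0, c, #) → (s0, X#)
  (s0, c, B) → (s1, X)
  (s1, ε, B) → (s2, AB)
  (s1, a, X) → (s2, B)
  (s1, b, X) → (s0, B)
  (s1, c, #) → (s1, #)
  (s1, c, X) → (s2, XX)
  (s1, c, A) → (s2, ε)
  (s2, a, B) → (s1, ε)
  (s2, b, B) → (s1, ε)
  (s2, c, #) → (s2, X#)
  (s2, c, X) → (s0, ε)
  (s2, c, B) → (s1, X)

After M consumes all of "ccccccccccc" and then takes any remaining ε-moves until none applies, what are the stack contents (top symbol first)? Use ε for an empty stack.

(s0, ccccccccccc, #)
  read c, top #: go to s0, push X# → (s0, cccccccccc, X#)
  ε-move, top X: go to s1, push A → (s1, cccccccccc, A#)
  read c, top A: go to s2, push ε → (s2, ccccccccc, #)
  read c, top #: go to s2, push X# → (s2, cccccccc, X#)
  read c, top X: go to s0, push ε → (s0, ccccccc, #)
  read c, top #: go to s0, push X# → (s0, cccccc, X#)
  ε-move, top X: go to s1, push A → (s1, cccccc, A#)
  read c, top A: go to s2, push ε → (s2, ccccc, #)
  read c, top #: go to s2, push X# → (s2, cccc, X#)
  read c, top X: go to s0, push ε → (s0, ccc, #)
  read c, top #: go to s0, push X# → (s0, cc, X#)
  ε-move, top X: go to s1, push A → (s1, cc, A#)
  read c, top A: go to s2, push ε → (s2, c, #)
  read c, top #: go to s2, push X# → (s2, ε, X#)
All input consumed in state s2 with stack X#.

X#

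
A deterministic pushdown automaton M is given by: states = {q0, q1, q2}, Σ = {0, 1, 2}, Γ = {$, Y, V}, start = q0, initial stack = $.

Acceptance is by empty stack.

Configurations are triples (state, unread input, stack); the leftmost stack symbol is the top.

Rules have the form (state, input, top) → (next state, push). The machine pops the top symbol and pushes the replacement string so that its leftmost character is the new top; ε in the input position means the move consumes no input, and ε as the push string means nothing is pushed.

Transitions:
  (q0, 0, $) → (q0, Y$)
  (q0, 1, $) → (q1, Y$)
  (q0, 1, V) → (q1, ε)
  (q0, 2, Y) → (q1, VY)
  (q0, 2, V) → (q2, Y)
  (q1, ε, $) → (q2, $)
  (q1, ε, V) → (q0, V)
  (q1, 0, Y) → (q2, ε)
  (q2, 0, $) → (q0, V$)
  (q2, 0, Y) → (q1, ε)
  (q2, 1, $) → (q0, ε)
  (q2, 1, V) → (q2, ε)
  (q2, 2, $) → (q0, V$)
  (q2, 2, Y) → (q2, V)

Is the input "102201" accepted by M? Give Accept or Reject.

Accept

(q0, 102201, $) ⊢ (q1, 02201, Y$) ⊢ (q2, 2201, $) ⊢ (q0, 201, V$) ⊢ (q2, 01, Y$) ⊢ (q1, 1, $) ⊢ (q2, 1, $) ⊢ (q0, ε, ε)
All input consumed and the stack is empty.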